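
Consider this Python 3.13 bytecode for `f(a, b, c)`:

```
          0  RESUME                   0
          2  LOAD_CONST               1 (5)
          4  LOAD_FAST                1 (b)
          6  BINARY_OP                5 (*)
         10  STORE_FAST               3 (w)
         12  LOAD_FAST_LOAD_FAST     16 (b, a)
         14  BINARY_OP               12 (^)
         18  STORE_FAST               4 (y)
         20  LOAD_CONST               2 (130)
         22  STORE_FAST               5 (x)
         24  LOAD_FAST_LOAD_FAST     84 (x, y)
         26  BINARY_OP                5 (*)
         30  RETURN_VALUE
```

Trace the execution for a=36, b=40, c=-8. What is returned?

LOAD_CONST → push 5. Stack: [5]
LOAD_FAST b → push 40. Stack: [5, 40]
BINARY_OP * → 5 * 40 = 200. Stack: [200]
STORE_FAST w → w=200. Stack: []
LOAD_FAST_LOAD_FAST b,a → push 40,36. Stack: [40, 36]
BINARY_OP ^ → 40 ^ 36 = 12. Stack: [12]
STORE_FAST y → y=12. Stack: []
LOAD_CONST → push 130. Stack: [130]
STORE_FAST x → x=130. Stack: []
LOAD_FAST_LOAD_FAST x,y → push 130,12. Stack: [130, 12]
BINARY_OP * → 130 * 12 = 1560. Stack: [1560]
RETURN_VALUE → return 1560.

1560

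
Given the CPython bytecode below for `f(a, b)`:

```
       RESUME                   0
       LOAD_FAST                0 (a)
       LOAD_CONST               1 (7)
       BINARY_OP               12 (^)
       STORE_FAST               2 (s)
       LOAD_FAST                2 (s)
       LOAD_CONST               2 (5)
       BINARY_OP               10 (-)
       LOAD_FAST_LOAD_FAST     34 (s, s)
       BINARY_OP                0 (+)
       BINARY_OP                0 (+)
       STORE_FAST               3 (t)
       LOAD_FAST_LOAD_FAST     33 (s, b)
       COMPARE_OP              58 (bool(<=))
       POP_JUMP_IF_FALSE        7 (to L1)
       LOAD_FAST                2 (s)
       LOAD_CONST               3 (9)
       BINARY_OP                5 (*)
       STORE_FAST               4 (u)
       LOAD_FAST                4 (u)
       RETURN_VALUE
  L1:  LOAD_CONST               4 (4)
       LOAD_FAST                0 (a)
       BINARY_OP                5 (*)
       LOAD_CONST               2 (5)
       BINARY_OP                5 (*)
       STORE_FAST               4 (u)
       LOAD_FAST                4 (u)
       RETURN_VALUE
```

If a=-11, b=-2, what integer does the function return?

LOAD_FAST a → push -11. Stack: [-11]
LOAD_CONST → push 7. Stack: [-11, 7]
BINARY_OP ^ → -11 ^ 7 = -14. Stack: [-14]
STORE_FAST s → s=-14. Stack: []
LOAD_FAST s → push -14. Stack: [-14]
LOAD_CONST → push 5. Stack: [-14, 5]
BINARY_OP - → -14 - 5 = -19. Stack: [-19]
LOAD_FAST_LOAD_FAST s,s → push -14,-14. Stack: [-19, -14, -14]
BINARY_OP + → -14 + -14 = -28. Stack: [-19, -28]
BINARY_OP + → -19 + -28 = -47. Stack: [-47]
STORE_FAST t → t=-47. Stack: []
LOAD_FAST_LOAD_FAST s,b → push -14,-2. Stack: [-14, -2]
COMPARE_OP bool(<=) → -14 vs -2 = True. Stack: [True]
POP_JUMP_IF_FALSE → pop True; no jump. Stack: []
LOAD_FAST s → push -14. Stack: [-14]
LOAD_CONST → push 9. Stack: [-14, 9]
BINARY_OP * → -14 * 9 = -126. Stack: [-126]
STORE_FAST u → u=-126. Stack: []
LOAD_FAST u → push -126. Stack: [-126]
RETURN_VALUE → return -126.

-126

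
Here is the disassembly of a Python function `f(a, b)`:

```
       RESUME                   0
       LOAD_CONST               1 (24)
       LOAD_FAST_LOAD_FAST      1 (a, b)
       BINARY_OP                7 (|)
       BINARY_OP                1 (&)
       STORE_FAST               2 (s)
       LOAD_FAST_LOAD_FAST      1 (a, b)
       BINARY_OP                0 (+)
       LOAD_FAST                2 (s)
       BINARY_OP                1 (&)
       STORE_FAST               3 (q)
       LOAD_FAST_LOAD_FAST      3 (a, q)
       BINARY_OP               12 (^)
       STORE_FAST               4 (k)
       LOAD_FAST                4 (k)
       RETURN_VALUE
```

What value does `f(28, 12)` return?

20

LOAD_CONST → push 24. Stack: [24]
LOAD_FAST_LOAD_FAST a,b → push 28,12. Stack: [24, 28, 12]
BINARY_OP | → 28 | 12 = 28. Stack: [24, 28]
BINARY_OP & → 24 & 28 = 24. Stack: [24]
STORE_FAST s → s=24. Stack: []
LOAD_FAST_LOAD_FAST a,b → push 28,12. Stack: [28, 12]
BINARY_OP + → 28 + 12 = 40. Stack: [40]
LOAD_FAST s → push 24. Stack: [40, 24]
BINARY_OP & → 40 & 24 = 8. Stack: [8]
STORE_FAST q → q=8. Stack: []
LOAD_FAST_LOAD_FAST a,q → push 28,8. Stack: [28, 8]
BINARY_OP ^ → 28 ^ 8 = 20. Stack: [20]
STORE_FAST k → k=20. Stack: []
LOAD_FAST k → push 20. Stack: [20]
RETURN_VALUE → return 20.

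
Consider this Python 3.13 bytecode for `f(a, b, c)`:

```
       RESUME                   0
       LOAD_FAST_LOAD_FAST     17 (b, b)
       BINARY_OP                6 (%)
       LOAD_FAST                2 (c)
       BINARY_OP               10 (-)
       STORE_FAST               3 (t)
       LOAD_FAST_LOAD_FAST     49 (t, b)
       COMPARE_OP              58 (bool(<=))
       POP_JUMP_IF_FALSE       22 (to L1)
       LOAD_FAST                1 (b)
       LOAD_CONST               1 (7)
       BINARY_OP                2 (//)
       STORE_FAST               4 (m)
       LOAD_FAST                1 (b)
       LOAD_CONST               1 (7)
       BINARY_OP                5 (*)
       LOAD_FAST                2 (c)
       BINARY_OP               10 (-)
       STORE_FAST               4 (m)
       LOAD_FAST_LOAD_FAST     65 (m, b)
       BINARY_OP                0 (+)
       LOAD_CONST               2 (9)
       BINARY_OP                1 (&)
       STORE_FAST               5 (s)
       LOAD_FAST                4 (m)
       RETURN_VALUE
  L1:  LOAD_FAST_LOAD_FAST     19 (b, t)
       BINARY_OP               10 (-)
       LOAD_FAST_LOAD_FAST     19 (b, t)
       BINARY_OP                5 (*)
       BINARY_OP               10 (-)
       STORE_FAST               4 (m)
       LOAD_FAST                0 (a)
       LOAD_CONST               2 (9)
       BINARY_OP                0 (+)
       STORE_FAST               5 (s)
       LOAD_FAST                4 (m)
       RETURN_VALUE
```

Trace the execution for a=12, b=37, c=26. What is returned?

LOAD_FAST_LOAD_FAST b,b → push 37,37. Stack: [37, 37]
BINARY_OP % → 37 % 37 = 0. Stack: [0]
LOAD_FAST c → push 26. Stack: [0, 26]
BINARY_OP - → 0 - 26 = -26. Stack: [-26]
STORE_FAST t → t=-26. Stack: []
LOAD_FAST_LOAD_FAST t,b → push -26,37. Stack: [-26, 37]
COMPARE_OP bool(<=) → -26 vs 37 = True. Stack: [True]
POP_JUMP_IF_FALSE → pop True; no jump. Stack: []
LOAD_FAST b → push 37. Stack: [37]
LOAD_CONST → push 7. Stack: [37, 7]
BINARY_OP // → 37 // 7 = 5. Stack: [5]
STORE_FAST m → m=5. Stack: []
LOAD_FAST b → push 37. Stack: [37]
LOAD_CONST → push 7. Stack: [37, 7]
BINARY_OP * → 37 * 7 = 259. Stack: [259]
LOAD_FAST c → push 26. Stack: [259, 26]
BINARY_OP - → 259 - 26 = 233. Stack: [233]
STORE_FAST m → m=233. Stack: []
LOAD_FAST_LOAD_FAST m,b → push 233,37. Stack: [233, 37]
BINARY_OP + → 233 + 37 = 270. Stack: [270]
LOAD_CONST → push 9. Stack: [270, 9]
BINARY_OP & → 270 & 9 = 8. Stack: [8]
STORE_FAST s → s=8. Stack: []
LOAD_FAST m → push 233. Stack: [233]
RETURN_VALUE → return 233.

233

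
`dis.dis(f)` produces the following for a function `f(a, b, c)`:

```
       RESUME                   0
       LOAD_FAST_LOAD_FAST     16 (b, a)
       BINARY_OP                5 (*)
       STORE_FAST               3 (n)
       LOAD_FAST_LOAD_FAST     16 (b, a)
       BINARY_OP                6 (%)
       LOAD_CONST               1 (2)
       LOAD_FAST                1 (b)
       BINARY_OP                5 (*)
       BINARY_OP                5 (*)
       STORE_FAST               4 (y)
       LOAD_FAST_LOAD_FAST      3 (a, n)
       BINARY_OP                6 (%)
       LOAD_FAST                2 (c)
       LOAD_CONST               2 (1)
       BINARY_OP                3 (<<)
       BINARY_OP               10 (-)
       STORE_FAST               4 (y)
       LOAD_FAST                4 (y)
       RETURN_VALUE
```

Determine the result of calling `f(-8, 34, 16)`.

LOAD_FAST_LOAD_FAST b,a → push 34,-8. Stack: [34, -8]
BINARY_OP * → 34 * -8 = -272. Stack: [-272]
STORE_FAST n → n=-272. Stack: []
LOAD_FAST_LOAD_FAST b,a → push 34,-8. Stack: [34, -8]
BINARY_OP % → 34 % -8 = -6. Stack: [-6]
LOAD_CONST → push 2. Stack: [-6, 2]
LOAD_FAST b → push 34. Stack: [-6, 2, 34]
BINARY_OP * → 2 * 34 = 68. Stack: [-6, 68]
BINARY_OP * → -6 * 68 = -408. Stack: [-408]
STORE_FAST y → y=-408. Stack: []
LOAD_FAST_LOAD_FAST a,n → push -8,-272. Stack: [-8, -272]
BINARY_OP % → -8 % -272 = -8. Stack: [-8]
LOAD_FAST c → push 16. Stack: [-8, 16]
LOAD_CONST → push 1. Stack: [-8, 16, 1]
BINARY_OP << → 16 << 1 = 32. Stack: [-8, 32]
BINARY_OP - → -8 - 32 = -40. Stack: [-40]
STORE_FAST y → y=-40. Stack: []
LOAD_FAST y → push -40. Stack: [-40]
RETURN_VALUE → return -40.

-40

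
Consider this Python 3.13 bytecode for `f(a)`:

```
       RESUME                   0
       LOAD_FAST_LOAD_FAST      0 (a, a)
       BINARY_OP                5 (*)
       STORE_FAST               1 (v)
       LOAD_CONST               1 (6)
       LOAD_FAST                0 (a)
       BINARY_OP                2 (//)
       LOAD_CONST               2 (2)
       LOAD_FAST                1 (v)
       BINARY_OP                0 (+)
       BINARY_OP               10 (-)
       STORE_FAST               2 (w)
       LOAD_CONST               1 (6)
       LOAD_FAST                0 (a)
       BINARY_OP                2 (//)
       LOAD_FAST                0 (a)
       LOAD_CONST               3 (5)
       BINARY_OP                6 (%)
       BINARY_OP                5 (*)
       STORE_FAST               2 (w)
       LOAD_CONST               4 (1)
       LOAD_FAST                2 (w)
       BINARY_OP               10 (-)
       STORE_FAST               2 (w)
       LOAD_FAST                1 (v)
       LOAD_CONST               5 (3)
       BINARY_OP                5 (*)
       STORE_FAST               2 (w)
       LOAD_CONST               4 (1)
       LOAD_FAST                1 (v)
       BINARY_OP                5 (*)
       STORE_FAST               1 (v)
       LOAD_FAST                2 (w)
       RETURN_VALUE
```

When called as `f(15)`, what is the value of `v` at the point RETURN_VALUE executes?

225

LOAD_FAST_LOAD_FAST a,a → push 15,15. Stack: [15, 15]
BINARY_OP * → 15 * 15 = 225. Stack: [225]
STORE_FAST v → v=225. Stack: []
LOAD_CONST → push 6. Stack: [6]
LOAD_FAST a → push 15. Stack: [6, 15]
BINARY_OP // → 6 // 15 = 0. Stack: [0]
LOAD_CONST → push 2. Stack: [0, 2]
LOAD_FAST v → push 225. Stack: [0, 2, 225]
BINARY_OP + → 2 + 225 = 227. Stack: [0, 227]
BINARY_OP - → 0 - 227 = -227. Stack: [-227]
STORE_FAST w → w=-227. Stack: []
LOAD_CONST → push 6. Stack: [6]
LOAD_FAST a → push 15. Stack: [6, 15]
BINARY_OP // → 6 // 15 = 0. Stack: [0]
LOAD_FAST a → push 15. Stack: [0, 15]
LOAD_CONST → push 5. Stack: [0, 15, 5]
BINARY_OP % → 15 % 5 = 0. Stack: [0, 0]
BINARY_OP * → 0 * 0 = 0. Stack: [0]
STORE_FAST w → w=0. Stack: []
LOAD_CONST → push 1. Stack: [1]
LOAD_FAST w → push 0. Stack: [1, 0]
BINARY_OP - → 1 - 0 = 1. Stack: [1]
STORE_FAST w → w=1. Stack: []
LOAD_FAST v → push 225. Stack: [225]
LOAD_CONST → push 3. Stack: [225, 3]
BINARY_OP * → 225 * 3 = 675. Stack: [675]
STORE_FAST w → w=675. Stack: []
LOAD_CONST → push 1. Stack: [1]
LOAD_FAST v → push 225. Stack: [1, 225]
BINARY_OP * → 1 * 225 = 225. Stack: [225]
STORE_FAST v → v=225. Stack: []
LOAD_FAST w → push 675. Stack: [675]
RETURN_VALUE → return 675.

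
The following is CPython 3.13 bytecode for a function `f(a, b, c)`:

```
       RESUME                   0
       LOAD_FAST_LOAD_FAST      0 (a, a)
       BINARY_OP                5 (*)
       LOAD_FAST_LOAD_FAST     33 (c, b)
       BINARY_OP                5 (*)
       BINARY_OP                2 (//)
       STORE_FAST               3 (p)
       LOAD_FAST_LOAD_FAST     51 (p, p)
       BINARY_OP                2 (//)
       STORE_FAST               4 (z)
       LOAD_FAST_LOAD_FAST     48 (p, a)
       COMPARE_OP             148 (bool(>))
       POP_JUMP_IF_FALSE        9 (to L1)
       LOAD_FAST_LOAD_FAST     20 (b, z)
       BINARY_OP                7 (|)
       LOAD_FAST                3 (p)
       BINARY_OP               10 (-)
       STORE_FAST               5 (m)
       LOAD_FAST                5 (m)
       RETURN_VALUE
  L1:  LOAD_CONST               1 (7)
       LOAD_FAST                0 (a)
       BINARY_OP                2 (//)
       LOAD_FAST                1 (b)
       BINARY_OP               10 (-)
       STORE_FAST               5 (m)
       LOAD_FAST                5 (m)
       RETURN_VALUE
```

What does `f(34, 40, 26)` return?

LOAD_FAST_LOAD_FAST a,a → push 34,34. Stack: [34, 34]
BINARY_OP * → 34 * 34 = 1156. Stack: [1156]
LOAD_FAST_LOAD_FAST c,b → push 26,40. Stack: [1156, 26, 40]
BINARY_OP * → 26 * 40 = 1040. Stack: [1156, 1040]
BINARY_OP // → 1156 // 1040 = 1. Stack: [1]
STORE_FAST p → p=1. Stack: []
LOAD_FAST_LOAD_FAST p,p → push 1,1. Stack: [1, 1]
BINARY_OP // → 1 // 1 = 1. Stack: [1]
STORE_FAST z → z=1. Stack: []
LOAD_FAST_LOAD_FAST p,a → push 1,34. Stack: [1, 34]
COMPARE_OP bool(>) → 1 vs 34 = False. Stack: [False]
POP_JUMP_IF_FALSE → pop False; jump. Stack: []
LOAD_CONST → push 7. Stack: [7]
LOAD_FAST a → push 34. Stack: [7, 34]
BINARY_OP // → 7 // 34 = 0. Stack: [0]
LOAD_FAST b → push 40. Stack: [0, 40]
BINARY_OP - → 0 - 40 = -40. Stack: [-40]
STORE_FAST m → m=-40. Stack: []
LOAD_FAST m → push -40. Stack: [-40]
RETURN_VALUE → return -40.

-40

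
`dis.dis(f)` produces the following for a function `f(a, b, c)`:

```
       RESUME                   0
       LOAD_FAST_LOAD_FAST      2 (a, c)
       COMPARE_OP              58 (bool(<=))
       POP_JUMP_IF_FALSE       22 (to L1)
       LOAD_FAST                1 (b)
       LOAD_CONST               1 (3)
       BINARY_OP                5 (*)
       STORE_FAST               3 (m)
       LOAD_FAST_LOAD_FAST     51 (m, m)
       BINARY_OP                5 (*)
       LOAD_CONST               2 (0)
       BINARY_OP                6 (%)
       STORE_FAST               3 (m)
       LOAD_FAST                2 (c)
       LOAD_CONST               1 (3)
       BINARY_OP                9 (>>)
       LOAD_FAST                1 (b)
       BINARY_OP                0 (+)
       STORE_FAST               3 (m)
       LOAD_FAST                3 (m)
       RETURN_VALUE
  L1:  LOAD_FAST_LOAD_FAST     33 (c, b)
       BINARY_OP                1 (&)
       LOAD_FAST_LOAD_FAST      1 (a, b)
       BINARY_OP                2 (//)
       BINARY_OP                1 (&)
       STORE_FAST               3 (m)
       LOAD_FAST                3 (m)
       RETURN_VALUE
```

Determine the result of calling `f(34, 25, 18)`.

LOAD_FAST_LOAD_FAST a,c → push 34,18. Stack: [34, 18]
COMPARE_OP bool(<=) → 34 vs 18 = False. Stack: [False]
POP_JUMP_IF_FALSE → pop False; jump. Stack: []
LOAD_FAST_LOAD_FAST c,b → push 18,25. Stack: [18, 25]
BINARY_OP & → 18 & 25 = 16. Stack: [16]
LOAD_FAST_LOAD_FAST a,b → push 34,25. Stack: [16, 34, 25]
BINARY_OP // → 34 // 25 = 1. Stack: [16, 1]
BINARY_OP & → 16 & 1 = 0. Stack: [0]
STORE_FAST m → m=0. Stack: []
LOAD_FAST m → push 0. Stack: [0]
RETURN_VALUE → return 0.

0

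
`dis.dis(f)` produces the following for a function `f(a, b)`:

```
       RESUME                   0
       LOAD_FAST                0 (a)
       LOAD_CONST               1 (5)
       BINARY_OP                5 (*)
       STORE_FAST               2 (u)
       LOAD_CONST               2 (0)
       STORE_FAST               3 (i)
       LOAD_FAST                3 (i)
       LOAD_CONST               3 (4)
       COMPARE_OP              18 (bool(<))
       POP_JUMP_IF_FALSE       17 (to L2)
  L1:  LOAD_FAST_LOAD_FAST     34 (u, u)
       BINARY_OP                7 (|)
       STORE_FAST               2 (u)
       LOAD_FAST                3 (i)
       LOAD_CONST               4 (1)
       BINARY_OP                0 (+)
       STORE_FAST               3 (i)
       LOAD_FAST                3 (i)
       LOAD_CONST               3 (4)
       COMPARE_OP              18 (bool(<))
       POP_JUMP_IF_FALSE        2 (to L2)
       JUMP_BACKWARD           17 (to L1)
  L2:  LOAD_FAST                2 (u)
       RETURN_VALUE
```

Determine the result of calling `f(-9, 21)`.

LOAD_FAST a → push -9. Stack: [-9]
LOAD_CONST → push 5. Stack: [-9, 5]
BINARY_OP * → -9 * 5 = -45. Stack: [-45]
STORE_FAST u → u=-45. Stack: []
LOAD_CONST → push 0. Stack: [0]
STORE_FAST i → i=0. Stack: []
LOAD_FAST i → push 0. Stack: [0]
LOAD_CONST → push 4. Stack: [0, 4]
COMPARE_OP bool(<) → 0 vs 4 = True. Stack: [True]
POP_JUMP_IF_FALSE → pop True; no jump. Stack: []
LOAD_FAST_LOAD_FAST u,u → push -45,-45. Stack: [-45, -45]
BINARY_OP | → -45 | -45 = -45. Stack: [-45]
STORE_FAST u → u=-45. Stack: []
LOAD_FAST i → push 0. Stack: [0]
LOAD_CONST → push 1. Stack: [0, 1]
BINARY_OP + → 0 + 1 = 1. Stack: [1]
STORE_FAST i → i=1. Stack: []
LOAD_FAST i → push 1. Stack: [1]
LOAD_CONST → push 4. Stack: [1, 4]
COMPARE_OP bool(<) → 1 vs 4 = True. Stack: [True]
POP_JUMP_IF_FALSE → pop True; no jump. Stack: []
LOAD_FAST_LOAD_FAST u,u → push -45,-45. Stack: [-45, -45]
BINARY_OP | → -45 | -45 = -45. Stack: [-45]
STORE_FAST u → u=-45. Stack: []
LOAD_FAST i → push 1. Stack: [1]
LOAD_CONST → push 1. Stack: [1, 1]
BINARY_OP + → 1 + 1 = 2. Stack: [2]
STORE_FAST i → i=2. Stack: []
LOAD_FAST i → push 2. Stack: [2]
LOAD_CONST → push 4. Stack: [2, 4]
COMPARE_OP bool(<) → 2 vs 4 = True. Stack: [True]
POP_JUMP_IF_FALSE → pop True; no jump. Stack: []
LOAD_FAST_LOAD_FAST u,u → push -45,-45. Stack: [-45, -45]
BINARY_OP | → -45 | -45 = -45. Stack: [-45]
STORE_FAST u → u=-45. Stack: []
LOAD_FAST i → push 2. Stack: [2]
LOAD_CONST → push 1. Stack: [2, 1]
BINARY_OP + → 2 + 1 = 3. Stack: [3]
STORE_FAST i → i=3. Stack: []
LOAD_FAST i → push 3. Stack: [3]
LOAD_CONST → push 4. Stack: [3, 4]
COMPARE_OP bool(<) → 3 vs 4 = True. Stack: [True]
POP_JUMP_IF_FALSE → pop True; no jump. Stack: []
LOAD_FAST_LOAD_FAST u,u → push -45,-45. Stack: [-45, -45]
BINARY_OP | → -45 | -45 = -45. Stack: [-45]
STORE_FAST u → u=-45. Stack: []
LOAD_FAST i → push 3. Stack: [3]
LOAD_CONST → push 1. Stack: [3, 1]
BINARY_OP + → 3 + 1 = 4. Stack: [4]
STORE_FAST i → i=4. Stack: []
LOAD_FAST i → push 4. Stack: [4]
LOAD_CONST → push 4. Stack: [4, 4]
COMPARE_OP bool(<) → 4 vs 4 = False. Stack: [False]
POP_JUMP_IF_FALSE → pop False; jump. Stack: []
LOAD_FAST u → push -45. Stack: [-45]
RETURN_VALUE → return -45.

-45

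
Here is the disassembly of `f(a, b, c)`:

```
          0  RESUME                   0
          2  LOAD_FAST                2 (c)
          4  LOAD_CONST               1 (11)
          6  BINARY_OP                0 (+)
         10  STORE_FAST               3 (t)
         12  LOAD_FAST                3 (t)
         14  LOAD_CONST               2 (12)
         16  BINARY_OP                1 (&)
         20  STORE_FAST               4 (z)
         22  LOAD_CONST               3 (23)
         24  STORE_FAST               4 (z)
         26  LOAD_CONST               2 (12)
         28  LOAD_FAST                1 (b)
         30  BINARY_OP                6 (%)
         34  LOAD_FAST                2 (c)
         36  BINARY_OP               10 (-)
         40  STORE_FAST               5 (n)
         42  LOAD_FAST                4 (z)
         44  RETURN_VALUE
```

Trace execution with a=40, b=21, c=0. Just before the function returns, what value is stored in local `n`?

LOAD_FAST c → push 0. Stack: [0]
LOAD_CONST → push 11. Stack: [0, 11]
BINARY_OP + → 0 + 11 = 11. Stack: [11]
STORE_FAST t → t=11. Stack: []
LOAD_FAST t → push 11. Stack: [11]
LOAD_CONST → push 12. Stack: [11, 12]
BINARY_OP & → 11 & 12 = 8. Stack: [8]
STORE_FAST z → z=8. Stack: []
LOAD_CONST → push 23. Stack: [23]
STORE_FAST z → z=23. Stack: []
LOAD_CONST → push 12. Stack: [12]
LOAD_FAST b → push 21. Stack: [12, 21]
BINARY_OP % → 12 % 21 = 12. Stack: [12]
LOAD_FAST c → push 0. Stack: [12, 0]
BINARY_OP - → 12 - 0 = 12. Stack: [12]
STORE_FAST n → n=12. Stack: []
LOAD_FAST z → push 23. Stack: [23]
RETURN_VALUE → return 23.

12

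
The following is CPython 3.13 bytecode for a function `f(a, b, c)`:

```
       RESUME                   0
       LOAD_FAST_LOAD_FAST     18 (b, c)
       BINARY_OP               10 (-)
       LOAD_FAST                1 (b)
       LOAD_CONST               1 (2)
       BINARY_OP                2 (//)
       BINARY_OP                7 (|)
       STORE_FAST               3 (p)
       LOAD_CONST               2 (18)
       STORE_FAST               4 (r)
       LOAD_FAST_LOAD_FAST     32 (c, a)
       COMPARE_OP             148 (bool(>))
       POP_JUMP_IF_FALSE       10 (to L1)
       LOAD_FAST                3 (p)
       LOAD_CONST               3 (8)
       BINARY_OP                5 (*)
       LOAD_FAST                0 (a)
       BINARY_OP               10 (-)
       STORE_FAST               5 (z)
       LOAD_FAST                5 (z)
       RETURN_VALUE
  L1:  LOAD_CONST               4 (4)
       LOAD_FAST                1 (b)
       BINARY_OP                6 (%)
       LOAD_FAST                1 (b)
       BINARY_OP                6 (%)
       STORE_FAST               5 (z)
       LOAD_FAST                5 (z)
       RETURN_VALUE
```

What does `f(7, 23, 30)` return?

-47

LOAD_FAST_LOAD_FAST b,c → push 23,30. Stack: [23, 30]
BINARY_OP - → 23 - 30 = -7. Stack: [-7]
LOAD_FAST b → push 23. Stack: [-7, 23]
LOAD_CONST → push 2. Stack: [-7, 23, 2]
BINARY_OP // → 23 // 2 = 11. Stack: [-7, 11]
BINARY_OP | → -7 | 11 = -5. Stack: [-5]
STORE_FAST p → p=-5. Stack: []
LOAD_CONST → push 18. Stack: [18]
STORE_FAST r → r=18. Stack: []
LOAD_FAST_LOAD_FAST c,a → push 30,7. Stack: [30, 7]
COMPARE_OP bool(>) → 30 vs 7 = True. Stack: [True]
POP_JUMP_IF_FALSE → pop True; no jump. Stack: []
LOAD_FAST p → push -5. Stack: [-5]
LOAD_CONST → push 8. Stack: [-5, 8]
BINARY_OP * → -5 * 8 = -40. Stack: [-40]
LOAD_FAST a → push 7. Stack: [-40, 7]
BINARY_OP - → -40 - 7 = -47. Stack: [-47]
STORE_FAST z → z=-47. Stack: []
LOAD_FAST z → push -47. Stack: [-47]
RETURN_VALUE → return -47.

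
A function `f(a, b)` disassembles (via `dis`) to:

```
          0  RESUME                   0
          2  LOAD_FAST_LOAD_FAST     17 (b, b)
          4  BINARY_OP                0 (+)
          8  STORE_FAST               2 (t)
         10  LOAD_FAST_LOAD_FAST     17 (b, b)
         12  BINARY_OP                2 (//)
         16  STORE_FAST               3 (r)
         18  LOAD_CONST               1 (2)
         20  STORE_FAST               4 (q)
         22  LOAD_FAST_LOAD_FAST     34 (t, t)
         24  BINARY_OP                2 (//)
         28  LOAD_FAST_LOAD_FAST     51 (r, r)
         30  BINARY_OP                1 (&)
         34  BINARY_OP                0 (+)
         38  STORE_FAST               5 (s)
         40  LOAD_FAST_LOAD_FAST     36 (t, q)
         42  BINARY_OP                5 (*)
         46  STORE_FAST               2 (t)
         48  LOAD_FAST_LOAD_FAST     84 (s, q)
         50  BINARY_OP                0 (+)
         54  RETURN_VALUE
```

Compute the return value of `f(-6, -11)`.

LOAD_FAST_LOAD_FAST b,b → push -11,-11. Stack: [-11, -11]
BINARY_OP + → -11 + -11 = -22. Stack: [-22]
STORE_FAST t → t=-22. Stack: []
LOAD_FAST_LOAD_FAST b,b → push -11,-11. Stack: [-11, -11]
BINARY_OP // → -11 // -11 = 1. Stack: [1]
STORE_FAST r → r=1. Stack: []
LOAD_CONST → push 2. Stack: [2]
STORE_FAST q → q=2. Stack: []
LOAD_FAST_LOAD_FAST t,t → push -22,-22. Stack: [-22, -22]
BINARY_OP // → -22 // -22 = 1. Stack: [1]
LOAD_FAST_LOAD_FAST r,r → push 1,1. Stack: [1, 1, 1]
BINARY_OP & → 1 & 1 = 1. Stack: [1, 1]
BINARY_OP + → 1 + 1 = 2. Stack: [2]
STORE_FAST s → s=2. Stack: []
LOAD_FAST_LOAD_FAST t,q → push -22,2. Stack: [-22, 2]
BINARY_OP * → -22 * 2 = -44. Stack: [-44]
STORE_FAST t → t=-44. Stack: []
LOAD_FAST_LOAD_FAST s,q → push 2,2. Stack: [2, 2]
BINARY_OP + → 2 + 2 = 4. Stack: [4]
RETURN_VALUE → return 4.

4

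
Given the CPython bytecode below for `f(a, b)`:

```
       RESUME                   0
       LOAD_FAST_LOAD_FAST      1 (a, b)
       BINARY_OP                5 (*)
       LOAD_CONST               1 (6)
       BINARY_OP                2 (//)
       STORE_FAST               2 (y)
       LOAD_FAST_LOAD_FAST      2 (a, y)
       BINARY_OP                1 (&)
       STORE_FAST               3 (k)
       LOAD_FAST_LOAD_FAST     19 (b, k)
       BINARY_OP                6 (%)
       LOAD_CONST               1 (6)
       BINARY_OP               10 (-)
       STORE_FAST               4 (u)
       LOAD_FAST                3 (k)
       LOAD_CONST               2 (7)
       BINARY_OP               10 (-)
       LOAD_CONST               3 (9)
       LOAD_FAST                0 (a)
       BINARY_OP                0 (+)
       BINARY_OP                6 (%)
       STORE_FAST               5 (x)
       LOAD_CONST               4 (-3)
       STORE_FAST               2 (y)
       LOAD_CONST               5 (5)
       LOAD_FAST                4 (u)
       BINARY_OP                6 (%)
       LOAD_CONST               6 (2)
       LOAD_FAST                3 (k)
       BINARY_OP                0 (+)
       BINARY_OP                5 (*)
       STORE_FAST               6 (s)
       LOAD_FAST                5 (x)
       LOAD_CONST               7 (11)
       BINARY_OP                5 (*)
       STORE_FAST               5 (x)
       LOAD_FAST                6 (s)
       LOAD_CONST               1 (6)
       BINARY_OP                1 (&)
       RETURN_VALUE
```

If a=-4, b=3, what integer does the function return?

LOAD_FAST_LOAD_FAST a,b → push -4,3. Stack: [-4, 3]
BINARY_OP * → -4 * 3 = -12. Stack: [-12]
LOAD_CONST → push 6. Stack: [-12, 6]
BINARY_OP // → -12 // 6 = -2. Stack: [-2]
STORE_FAST y → y=-2. Stack: []
LOAD_FAST_LOAD_FAST a,y → push -4,-2. Stack: [-4, -2]
BINARY_OP & → -4 & -2 = -4. Stack: [-4]
STORE_FAST k → k=-4. Stack: []
LOAD_FAST_LOAD_FAST b,k → push 3,-4. Stack: [3, -4]
BINARY_OP % → 3 % -4 = -1. Stack: [-1]
LOAD_CONST → push 6. Stack: [-1, 6]
BINARY_OP - → -1 - 6 = -7. Stack: [-7]
STORE_FAST u → u=-7. Stack: []
LOAD_FAST k → push -4. Stack: [-4]
LOAD_CONST → push 7. Stack: [-4, 7]
BINARY_OP - → -4 - 7 = -11. Stack: [-11]
LOAD_CONST → push 9. Stack: [-11, 9]
LOAD_FAST a → push -4. Stack: [-11, 9, -4]
BINARY_OP + → 9 + -4 = 5. Stack: [-11, 5]
BINARY_OP % → -11 % 5 = 4. Stack: [4]
STORE_FAST x → x=4. Stack: []
LOAD_CONST → push -3. Stack: [-3]
STORE_FAST y → y=-3. Stack: []
LOAD_CONST → push 5. Stack: [5]
LOAD_FAST u → push -7. Stack: [5, -7]
BINARY_OP % → 5 % -7 = -2. Stack: [-2]
LOAD_CONST → push 2. Stack: [-2, 2]
LOAD_FAST k → push -4. Stack: [-2, 2, -4]
BINARY_OP + → 2 + -4 = -2. Stack: [-2, -2]
BINARY_OP * → -2 * -2 = 4. Stack: [4]
STORE_FAST s → s=4. Stack: []
LOAD_FAST x → push 4. Stack: [4]
LOAD_CONST → push 11. Stack: [4, 11]
BINARY_OP * → 4 * 11 = 44. Stack: [44]
STORE_FAST x → x=44. Stack: []
LOAD_FAST s → push 4. Stack: [4]
LOAD_CONST → push 6. Stack: [4, 6]
BINARY_OP & → 4 & 6 = 4. Stack: [4]
RETURN_VALUE → return 4.

4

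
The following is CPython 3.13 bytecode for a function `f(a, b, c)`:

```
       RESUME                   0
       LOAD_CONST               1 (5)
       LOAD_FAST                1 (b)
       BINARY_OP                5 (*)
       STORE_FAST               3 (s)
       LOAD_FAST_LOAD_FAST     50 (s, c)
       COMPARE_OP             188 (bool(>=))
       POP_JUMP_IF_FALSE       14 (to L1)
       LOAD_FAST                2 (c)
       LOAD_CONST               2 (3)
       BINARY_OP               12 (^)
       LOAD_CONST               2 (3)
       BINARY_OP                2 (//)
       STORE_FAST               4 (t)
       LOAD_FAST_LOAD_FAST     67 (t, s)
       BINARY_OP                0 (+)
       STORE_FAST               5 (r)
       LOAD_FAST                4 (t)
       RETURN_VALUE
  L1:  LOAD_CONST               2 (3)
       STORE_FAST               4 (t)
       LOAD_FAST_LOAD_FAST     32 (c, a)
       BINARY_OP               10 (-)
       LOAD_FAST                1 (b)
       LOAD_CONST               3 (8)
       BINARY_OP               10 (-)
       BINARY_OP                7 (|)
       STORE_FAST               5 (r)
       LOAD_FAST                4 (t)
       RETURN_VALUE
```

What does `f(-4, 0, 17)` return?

LOAD_CONST → push 5. Stack: [5]
LOAD_FAST b → push 0. Stack: [5, 0]
BINARY_OP * → 5 * 0 = 0. Stack: [0]
STORE_FAST s → s=0. Stack: []
LOAD_FAST_LOAD_FAST s,c → push 0,17. Stack: [0, 17]
COMPARE_OP bool(>=) → 0 vs 17 = False. Stack: [False]
POP_JUMP_IF_FALSE → pop False; jump. Stack: []
LOAD_CONST → push 3. Stack: [3]
STORE_FAST t → t=3. Stack: []
LOAD_FAST_LOAD_FAST c,a → push 17,-4. Stack: [17, -4]
BINARY_OP - → 17 - -4 = 21. Stack: [21]
LOAD_FAST b → push 0. Stack: [21, 0]
LOAD_CONST → push 8. Stack: [21, 0, 8]
BINARY_OP - → 0 - 8 = -8. Stack: [21, -8]
BINARY_OP | → 21 | -8 = -3. Stack: [-3]
STORE_FAST r → r=-3. Stack: []
LOAD_FAST t → push 3. Stack: [3]
RETURN_VALUE → return 3.

3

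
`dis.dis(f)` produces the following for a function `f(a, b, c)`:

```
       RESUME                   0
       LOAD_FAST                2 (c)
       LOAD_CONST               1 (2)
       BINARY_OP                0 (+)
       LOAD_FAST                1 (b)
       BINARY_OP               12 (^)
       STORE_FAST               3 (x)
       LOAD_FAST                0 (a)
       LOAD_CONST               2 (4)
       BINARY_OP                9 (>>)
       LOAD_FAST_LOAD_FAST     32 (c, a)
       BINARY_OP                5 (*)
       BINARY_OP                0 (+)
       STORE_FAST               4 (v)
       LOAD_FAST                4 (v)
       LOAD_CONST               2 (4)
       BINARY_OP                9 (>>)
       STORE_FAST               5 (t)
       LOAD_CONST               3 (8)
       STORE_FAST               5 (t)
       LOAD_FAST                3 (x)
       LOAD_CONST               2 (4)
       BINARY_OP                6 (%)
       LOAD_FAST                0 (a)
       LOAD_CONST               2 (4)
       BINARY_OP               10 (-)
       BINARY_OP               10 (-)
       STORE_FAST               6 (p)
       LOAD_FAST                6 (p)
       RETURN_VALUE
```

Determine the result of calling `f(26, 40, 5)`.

LOAD_FAST c → push 5. Stack: [5]
LOAD_CONST → push 2. Stack: [5, 2]
BINARY_OP + → 5 + 2 = 7. Stack: [7]
LOAD_FAST b → push 40. Stack: [7, 40]
BINARY_OP ^ → 7 ^ 40 = 47. Stack: [47]
STORE_FAST x → x=47. Stack: []
LOAD_FAST a → push 26. Stack: [26]
LOAD_CONST → push 4. Stack: [26, 4]
BINARY_OP >> → 26 >> 4 = 1. Stack: [1]
LOAD_FAST_LOAD_FAST c,a → push 5,26. Stack: [1, 5, 26]
BINARY_OP * → 5 * 26 = 130. Stack: [1, 130]
BINARY_OP + → 1 + 130 = 131. Stack: [131]
STORE_FAST v → v=131. Stack: []
LOAD_FAST v → push 131. Stack: [131]
LOAD_CONST → push 4. Stack: [131, 4]
BINARY_OP >> → 131 >> 4 = 8. Stack: [8]
STORE_FAST t → t=8. Stack: []
LOAD_CONST → push 8. Stack: [8]
STORE_FAST t → t=8. Stack: []
LOAD_FAST x → push 47. Stack: [47]
LOAD_CONST → push 4. Stack: [47, 4]
BINARY_OP % → 47 % 4 = 3. Stack: [3]
LOAD_FAST a → push 26. Stack: [3, 26]
LOAD_CONST → push 4. Stack: [3, 26, 4]
BINARY_OP - → 26 - 4 = 22. Stack: [3, 22]
BINARY_OP - → 3 - 22 = -19. Stack: [-19]
STORE_FAST p → p=-19. Stack: []
LOAD_FAST p → push -19. Stack: [-19]
RETURN_VALUE → return -19.

-19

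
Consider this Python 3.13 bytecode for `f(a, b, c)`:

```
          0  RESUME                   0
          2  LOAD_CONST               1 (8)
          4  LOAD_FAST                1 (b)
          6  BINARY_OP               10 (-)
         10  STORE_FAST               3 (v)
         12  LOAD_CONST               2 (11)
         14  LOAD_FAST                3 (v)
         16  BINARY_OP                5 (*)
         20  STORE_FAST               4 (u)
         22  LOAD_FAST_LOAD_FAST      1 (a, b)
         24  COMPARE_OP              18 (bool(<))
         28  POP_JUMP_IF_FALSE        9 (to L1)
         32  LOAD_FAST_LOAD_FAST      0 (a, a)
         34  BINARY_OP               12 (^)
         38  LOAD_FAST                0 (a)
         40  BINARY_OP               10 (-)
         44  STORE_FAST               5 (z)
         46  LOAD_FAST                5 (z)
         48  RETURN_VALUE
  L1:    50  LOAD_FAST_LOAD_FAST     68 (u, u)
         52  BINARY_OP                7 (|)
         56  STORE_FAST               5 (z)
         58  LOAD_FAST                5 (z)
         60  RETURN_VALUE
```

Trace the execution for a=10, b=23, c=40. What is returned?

LOAD_CONST → push 8. Stack: [8]
LOAD_FAST b → push 23. Stack: [8, 23]
BINARY_OP - → 8 - 23 = -15. Stack: [-15]
STORE_FAST v → v=-15. Stack: []
LOAD_CONST → push 11. Stack: [11]
LOAD_FAST v → push -15. Stack: [11, -15]
BINARY_OP * → 11 * -15 = -165. Stack: [-165]
STORE_FAST u → u=-165. Stack: []
LOAD_FAST_LOAD_FAST a,b → push 10,23. Stack: [10, 23]
COMPARE_OP bool(<) → 10 vs 23 = True. Stack: [True]
POP_JUMP_IF_FALSE → pop True; no jump. Stack: []
LOAD_FAST_LOAD_FAST a,a → push 10,10. Stack: [10, 10]
BINARY_OP ^ → 10 ^ 10 = 0. Stack: [0]
LOAD_FAST a → push 10. Stack: [0, 10]
BINARY_OP - → 0 - 10 = -10. Stack: [-10]
STORE_FAST z → z=-10. Stack: []
LOAD_FAST z → push -10. Stack: [-10]
RETURN_VALUE → return -10.

-10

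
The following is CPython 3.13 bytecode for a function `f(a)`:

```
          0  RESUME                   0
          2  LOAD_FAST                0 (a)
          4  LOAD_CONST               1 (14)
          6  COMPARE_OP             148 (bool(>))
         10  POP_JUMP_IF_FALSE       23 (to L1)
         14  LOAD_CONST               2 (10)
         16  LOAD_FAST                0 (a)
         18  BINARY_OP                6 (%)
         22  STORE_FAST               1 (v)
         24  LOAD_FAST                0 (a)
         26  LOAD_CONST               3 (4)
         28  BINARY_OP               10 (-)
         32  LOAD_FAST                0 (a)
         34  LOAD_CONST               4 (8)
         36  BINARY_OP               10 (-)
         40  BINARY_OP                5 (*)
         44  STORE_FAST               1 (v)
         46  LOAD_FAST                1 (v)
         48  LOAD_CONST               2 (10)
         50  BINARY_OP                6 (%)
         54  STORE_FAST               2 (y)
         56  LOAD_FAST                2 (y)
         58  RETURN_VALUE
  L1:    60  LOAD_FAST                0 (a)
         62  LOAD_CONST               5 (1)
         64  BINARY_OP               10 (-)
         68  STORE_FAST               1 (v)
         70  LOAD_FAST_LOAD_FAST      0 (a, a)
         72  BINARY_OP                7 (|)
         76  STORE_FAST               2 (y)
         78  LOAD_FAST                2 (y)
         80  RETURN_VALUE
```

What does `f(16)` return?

LOAD_FAST a → push 16. Stack: [16]
LOAD_CONST → push 14. Stack: [16, 14]
COMPARE_OP bool(>) → 16 vs 14 = True. Stack: [True]
POP_JUMP_IF_FALSE → pop True; no jump. Stack: []
LOAD_CONST → push 10. Stack: [10]
LOAD_FAST a → push 16. Stack: [10, 16]
BINARY_OP % → 10 % 16 = 10. Stack: [10]
STORE_FAST v → v=10. Stack: []
LOAD_FAST a → push 16. Stack: [16]
LOAD_CONST → push 4. Stack: [16, 4]
BINARY_OP - → 16 - 4 = 12. Stack: [12]
LOAD_FAST a → push 16. Stack: [12, 16]
LOAD_CONST → push 8. Stack: [12, 16, 8]
BINARY_OP - → 16 - 8 = 8. Stack: [12, 8]
BINARY_OP * → 12 * 8 = 96. Stack: [96]
STORE_FAST v → v=96. Stack: []
LOAD_FAST v → push 96. Stack: [96]
LOAD_CONST → push 10. Stack: [96, 10]
BINARY_OP % → 96 % 10 = 6. Stack: [6]
STORE_FAST y → y=6. Stack: []
LOAD_FAST y → push 6. Stack: [6]
RETURN_VALUE → return 6.

6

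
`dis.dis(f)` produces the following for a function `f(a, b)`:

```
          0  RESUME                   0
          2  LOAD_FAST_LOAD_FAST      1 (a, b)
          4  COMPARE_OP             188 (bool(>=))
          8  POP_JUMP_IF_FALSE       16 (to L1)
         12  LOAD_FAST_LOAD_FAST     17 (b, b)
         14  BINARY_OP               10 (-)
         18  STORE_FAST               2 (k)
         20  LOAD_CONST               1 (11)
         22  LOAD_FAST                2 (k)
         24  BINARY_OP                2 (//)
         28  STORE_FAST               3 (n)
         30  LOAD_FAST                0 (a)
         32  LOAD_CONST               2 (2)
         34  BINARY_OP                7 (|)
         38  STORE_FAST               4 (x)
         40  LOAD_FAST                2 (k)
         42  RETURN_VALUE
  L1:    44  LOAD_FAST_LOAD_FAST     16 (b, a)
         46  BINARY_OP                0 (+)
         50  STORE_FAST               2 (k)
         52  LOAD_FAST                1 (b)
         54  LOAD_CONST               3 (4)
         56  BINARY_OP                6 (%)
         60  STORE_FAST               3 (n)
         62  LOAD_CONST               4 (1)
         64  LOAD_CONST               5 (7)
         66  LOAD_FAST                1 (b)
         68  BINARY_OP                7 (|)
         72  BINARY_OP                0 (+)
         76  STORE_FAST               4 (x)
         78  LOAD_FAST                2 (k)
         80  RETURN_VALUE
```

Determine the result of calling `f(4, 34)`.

LOAD_FAST_LOAD_FAST a,b → push 4,34. Stack: [4, 34]
COMPARE_OP bool(>=) → 4 vs 34 = False. Stack: [False]
POP_JUMP_IF_FALSE → pop False; jump. Stack: []
LOAD_FAST_LOAD_FAST b,a → push 34,4. Stack: [34, 4]
BINARY_OP + → 34 + 4 = 38. Stack: [38]
STORE_FAST k → k=38. Stack: []
LOAD_FAST b → push 34. Stack: [34]
LOAD_CONST → push 4. Stack: [34, 4]
BINARY_OP % → 34 % 4 = 2. Stack: [2]
STORE_FAST n → n=2. Stack: []
LOAD_CONST → push 1. Stack: [1]
LOAD_CONST → push 7. Stack: [1, 7]
LOAD_FAST b → push 34. Stack: [1, 7, 34]
BINARY_OP | → 7 | 34 = 39. Stack: [1, 39]
BINARY_OP + → 1 + 39 = 40. Stack: [40]
STORE_FAST x → x=40. Stack: []
LOAD_FAST k → push 38. Stack: [38]
RETURN_VALUE → return 38.

38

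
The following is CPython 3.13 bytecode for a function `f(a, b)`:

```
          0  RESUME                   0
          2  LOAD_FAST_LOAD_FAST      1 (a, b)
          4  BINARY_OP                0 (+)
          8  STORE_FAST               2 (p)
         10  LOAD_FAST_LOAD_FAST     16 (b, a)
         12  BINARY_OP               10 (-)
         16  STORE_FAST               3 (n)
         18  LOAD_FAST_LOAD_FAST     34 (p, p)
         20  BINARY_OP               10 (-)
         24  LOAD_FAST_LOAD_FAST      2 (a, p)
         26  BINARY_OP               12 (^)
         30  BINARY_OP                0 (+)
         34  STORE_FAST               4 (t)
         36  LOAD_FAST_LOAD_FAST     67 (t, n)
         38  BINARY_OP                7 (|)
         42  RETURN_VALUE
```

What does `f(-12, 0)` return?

LOAD_FAST_LOAD_FAST a,b → push -12,0. Stack: [-12, 0]
BINARY_OP + → -12 + 0 = -12. Stack: [-12]
STORE_FAST p → p=-12. Stack: []
LOAD_FAST_LOAD_FAST b,a → push 0,-12. Stack: [0, -12]
BINARY_OP - → 0 - -12 = 12. Stack: [12]
STORE_FAST n → n=12. Stack: []
LOAD_FAST_LOAD_FAST p,p → push -12,-12. Stack: [-12, -12]
BINARY_OP - → -12 - -12 = 0. Stack: [0]
LOAD_FAST_LOAD_FAST a,p → push -12,-12. Stack: [0, -12, -12]
BINARY_OP ^ → -12 ^ -12 = 0. Stack: [0, 0]
BINARY_OP + → 0 + 0 = 0. Stack: [0]
STORE_FAST t → t=0. Stack: []
LOAD_FAST_LOAD_FAST t,n → push 0,12. Stack: [0, 12]
BINARY_OP | → 0 | 12 = 12. Stack: [12]
RETURN_VALUE → return 12.

12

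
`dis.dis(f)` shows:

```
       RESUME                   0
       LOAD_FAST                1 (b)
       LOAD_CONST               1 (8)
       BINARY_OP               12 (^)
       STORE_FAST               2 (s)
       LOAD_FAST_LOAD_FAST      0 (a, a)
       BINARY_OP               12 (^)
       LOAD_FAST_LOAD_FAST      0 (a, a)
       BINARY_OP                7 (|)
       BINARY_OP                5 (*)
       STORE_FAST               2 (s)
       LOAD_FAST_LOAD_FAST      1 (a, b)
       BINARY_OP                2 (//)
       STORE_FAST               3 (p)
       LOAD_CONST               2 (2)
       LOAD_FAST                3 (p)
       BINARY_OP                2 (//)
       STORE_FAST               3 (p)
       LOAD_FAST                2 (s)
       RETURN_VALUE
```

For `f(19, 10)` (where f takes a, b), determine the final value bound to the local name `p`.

2

LOAD_FAST b → push 10. Stack: [10]
LOAD_CONST → push 8. Stack: [10, 8]
BINARY_OP ^ → 10 ^ 8 = 2. Stack: [2]
STORE_FAST s → s=2. Stack: []
LOAD_FAST_LOAD_FAST a,a → push 19,19. Stack: [19, 19]
BINARY_OP ^ → 19 ^ 19 = 0. Stack: [0]
LOAD_FAST_LOAD_FAST a,a → push 19,19. Stack: [0, 19, 19]
BINARY_OP | → 19 | 19 = 19. Stack: [0, 19]
BINARY_OP * → 0 * 19 = 0. Stack: [0]
STORE_FAST s → s=0. Stack: []
LOAD_FAST_LOAD_FAST a,b → push 19,10. Stack: [19, 10]
BINARY_OP // → 19 // 10 = 1. Stack: [1]
STORE_FAST p → p=1. Stack: []
LOAD_CONST → push 2. Stack: [2]
LOAD_FAST p → push 1. Stack: [2, 1]
BINARY_OP // → 2 // 1 = 2. Stack: [2]
STORE_FAST p → p=2. Stack: []
LOAD_FAST s → push 0. Stack: [0]
RETURN_VALUE → return 0.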